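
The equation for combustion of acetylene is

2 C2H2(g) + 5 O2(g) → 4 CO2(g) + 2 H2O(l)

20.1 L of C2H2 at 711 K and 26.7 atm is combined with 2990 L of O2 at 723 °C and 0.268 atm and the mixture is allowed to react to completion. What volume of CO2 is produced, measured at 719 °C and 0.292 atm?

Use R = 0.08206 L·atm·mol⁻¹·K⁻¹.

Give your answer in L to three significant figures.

n(C2H2) = PV/RT = (26.7 × 20.1) / (0.08206 × 711) = 9.198 mol
n(O2) = PV/RT = (0.268 × 2990) / (0.08206 × 996.15) = 9.803 mol
For 9.198 mol C2H2, stoichiometry requires (5/2) × 9.198 = 23.00 mol O2; 9.803 mol is available, so O2 is limiting.
n(CO2) = (4/5) × 9.803 = 7.842 mol
V(CO2) = nRT/P = 7.842 × 0.08206 × 992.15 / 0.292 = 2187 L

2190 L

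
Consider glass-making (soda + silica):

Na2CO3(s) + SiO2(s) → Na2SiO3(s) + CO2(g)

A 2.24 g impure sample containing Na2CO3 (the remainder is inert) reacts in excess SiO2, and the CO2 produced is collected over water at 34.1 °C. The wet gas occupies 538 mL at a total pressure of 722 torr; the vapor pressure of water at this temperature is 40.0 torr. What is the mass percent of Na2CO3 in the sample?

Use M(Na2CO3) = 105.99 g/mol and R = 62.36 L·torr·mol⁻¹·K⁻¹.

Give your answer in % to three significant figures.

P(CO2) = 722 − 40.0 = 682.0 torr
n(CO2) = PV/RT = (682.0 × 0.5380) / (62.36 × 307.25) = 0.01915 mol
n(Na2CO3) = (1/1) × 0.01915 = 0.01915 mol
m(Na2CO3) = 0.01915 × 105.99 = 2.030 g
%Na2CO3 = 2.030 / 2.24 × 100 = 90.62%

90.6 %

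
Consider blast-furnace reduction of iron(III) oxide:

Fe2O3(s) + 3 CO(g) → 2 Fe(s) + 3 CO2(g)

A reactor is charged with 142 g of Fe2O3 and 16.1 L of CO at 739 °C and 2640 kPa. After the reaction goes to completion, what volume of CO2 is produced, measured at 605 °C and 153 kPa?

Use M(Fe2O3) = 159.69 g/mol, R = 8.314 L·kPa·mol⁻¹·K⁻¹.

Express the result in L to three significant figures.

n(Fe2O3) = 142 / 159.69 = 0.8892 mol
n(CO) = PV/RT = (2640 × 16.1) / (8.314 × 1012.15) = 5.051 mol
For 0.8892 mol Fe2O3, stoichiometry requires (3/1) × 0.8892 = 2.668 mol CO; 5.051 mol is available, so Fe2O3 is limiting.
n(CO2) = (3/1) × 0.8892 = 2.668 mol
V(CO2) = nRT/P = 2.668 × 8.314 × 878.15 / 153 = 127.3 L

127 L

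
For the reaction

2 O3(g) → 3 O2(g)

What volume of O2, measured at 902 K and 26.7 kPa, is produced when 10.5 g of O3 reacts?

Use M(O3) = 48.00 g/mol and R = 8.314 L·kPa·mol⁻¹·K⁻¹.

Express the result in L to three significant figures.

92.2 L

n(O3) = 10.50 / 48.00 = 0.2188 mol
n(O2) = (3/2) × 0.2188 = 0.3282 mol
V = nRT/P = 0.3282 × 8.314 × 902 / 26.7 = 92.18 L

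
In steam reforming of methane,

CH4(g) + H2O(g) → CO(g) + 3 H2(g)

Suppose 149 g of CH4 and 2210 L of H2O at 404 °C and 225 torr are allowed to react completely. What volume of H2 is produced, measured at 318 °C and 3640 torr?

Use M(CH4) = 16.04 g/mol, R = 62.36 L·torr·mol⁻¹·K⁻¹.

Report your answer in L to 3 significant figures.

n(CH4) = 149 / 16.04 = 9.289 mol
n(H2O) = PV/RT = (225 × 2210) / (62.36 × 677.15) = 11.78 mol
For 9.289 mol CH4, stoichiometry requires (1/1) × 9.289 = 9.289 mol H2O; 11.78 mol is available, so CH4 is limiting.
n(H2) = (3/1) × 9.289 = 27.87 mol
V(H2) = nRT/P = 27.87 × 62.36 × 591.15 / 3640 = 282.3 L

282 L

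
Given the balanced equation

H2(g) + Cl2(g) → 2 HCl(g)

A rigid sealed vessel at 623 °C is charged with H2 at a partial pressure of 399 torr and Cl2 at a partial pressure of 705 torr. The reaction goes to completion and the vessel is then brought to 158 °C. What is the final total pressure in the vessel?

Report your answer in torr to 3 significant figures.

Because the vessel is rigid and T is held at 623 °C, work the stoichiometry in partial pressures (P_i = n_iRT/V).
P(Cl2) required for 399 torr of H2 = (1/1) × 399 = 399.0 torr; available 705 torr, so H2 is limiting.
P(Cl2) remaining = 705 − (1/1) × 399 = 306.0 torr
P(gaseous products) = (2)/1 × 399 = 798.0 torr
P_total at 623 °C = 306.0 + 798.0 = 1104 torr
Scaling to 158 °C: P = 1104 × 431.15/896.15 = 531.1 torr

531 torr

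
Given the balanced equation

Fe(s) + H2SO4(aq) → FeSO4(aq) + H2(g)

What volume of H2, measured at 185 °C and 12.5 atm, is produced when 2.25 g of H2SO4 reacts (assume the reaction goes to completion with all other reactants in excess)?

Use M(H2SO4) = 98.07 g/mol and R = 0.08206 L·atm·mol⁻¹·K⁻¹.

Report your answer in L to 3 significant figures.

n(H2SO4) = 2.250 / 98.07 = 0.02294 mol
n(H2) = (1/1) × 0.02294 = 0.02294 mol
V = nRT/P = 0.02294 × 0.08206 × 458.15 / 12.5 = 0.06900 L

0.0690 L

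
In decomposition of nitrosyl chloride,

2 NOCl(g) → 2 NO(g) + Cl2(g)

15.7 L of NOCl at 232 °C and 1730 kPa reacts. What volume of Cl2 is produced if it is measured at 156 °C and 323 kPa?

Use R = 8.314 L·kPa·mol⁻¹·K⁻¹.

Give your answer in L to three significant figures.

35.7 L

n(NOCl) = PV/RT = (1730 × 15.7) / (8.314 × 505.15) = 6.467 mol
n(Cl2) = (1/2) × 6.467 = 3.233 mol
V = nRT/P = 3.233 × 8.314 × 429.15 / 323 = 35.71 L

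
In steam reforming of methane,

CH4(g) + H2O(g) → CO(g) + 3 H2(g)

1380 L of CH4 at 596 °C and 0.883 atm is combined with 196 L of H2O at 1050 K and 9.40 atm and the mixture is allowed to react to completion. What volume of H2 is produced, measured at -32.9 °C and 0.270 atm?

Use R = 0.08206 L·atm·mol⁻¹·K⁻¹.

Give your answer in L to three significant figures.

3740 L

n(CH4) = PV/RT = (0.883 × 1380) / (0.08206 × 869.15) = 17.08 mol
n(H2O) = PV/RT = (9.40 × 196) / (0.08206 × 1050) = 21.38 mol
For 17.08 mol CH4, stoichiometry requires (1/1) × 17.08 = 17.08 mol H2O; 21.38 mol is available, so CH4 is limiting.
n(H2) = (3/1) × 17.08 = 51.24 mol
V(H2) = nRT/P = 51.24 × 0.08206 × 240.25 / 0.270 = 3741 L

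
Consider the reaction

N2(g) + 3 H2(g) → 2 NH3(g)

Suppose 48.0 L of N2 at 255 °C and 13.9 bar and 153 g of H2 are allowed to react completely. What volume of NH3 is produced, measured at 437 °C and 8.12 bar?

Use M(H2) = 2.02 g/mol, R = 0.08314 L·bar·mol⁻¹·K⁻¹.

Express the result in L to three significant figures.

n(N2) = PV/RT = (13.9 × 48.0) / (0.08314 × 528.15) = 15.19 mol
n(H2) = 153 / 2.02 = 75.74 mol
For 15.19 mol N2, stoichiometry requires (3/1) × 15.19 = 45.57 mol H2; 75.74 mol is available, so N2 is limiting.
n(NH3) = (2/1) × 15.19 = 30.38 mol
V(NH3) = nRT/P = 30.38 × 0.08314 × 710.15 / 8.12 = 220.9 L

221 L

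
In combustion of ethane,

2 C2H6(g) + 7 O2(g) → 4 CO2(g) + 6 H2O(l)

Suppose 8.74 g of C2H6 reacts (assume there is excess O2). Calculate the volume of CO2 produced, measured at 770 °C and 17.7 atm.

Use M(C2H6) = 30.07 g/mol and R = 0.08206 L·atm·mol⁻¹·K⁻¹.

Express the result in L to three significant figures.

2.81 L

n(C2H6) = 8.740 / 30.07 = 0.2907 mol
n(CO2) = (4/2) × 0.2907 = 0.5814 mol
V = nRT/P = 0.5814 × 0.08206 × 1043.15 / 17.7 = 2.812 L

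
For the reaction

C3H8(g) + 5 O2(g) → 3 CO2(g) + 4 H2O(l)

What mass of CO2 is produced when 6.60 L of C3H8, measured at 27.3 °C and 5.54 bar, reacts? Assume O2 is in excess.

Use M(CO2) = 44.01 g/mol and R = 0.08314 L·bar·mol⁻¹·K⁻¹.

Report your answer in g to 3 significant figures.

193 g

n(C3H8) = PV/RT = (5.54 × 6.60) / (0.08314 × 300.45) = 1.464 mol
n(CO2) = (3/1) × 1.464 = 4.392 mol
m(CO2) = 4.392 × 44.01 = 193.3 g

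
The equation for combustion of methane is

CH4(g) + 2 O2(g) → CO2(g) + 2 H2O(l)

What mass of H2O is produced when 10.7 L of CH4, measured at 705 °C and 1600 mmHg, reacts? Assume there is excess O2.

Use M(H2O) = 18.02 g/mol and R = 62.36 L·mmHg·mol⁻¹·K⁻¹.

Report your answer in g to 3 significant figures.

n(CH4) = PV/RT = (1600 × 10.7) / (62.36 × 978.15) = 0.2807 mol
n(H2O) = (2/1) × 0.2807 = 0.5614 mol
m(H2O) = 0.5614 × 18.02 = 10.12 g

10.1 g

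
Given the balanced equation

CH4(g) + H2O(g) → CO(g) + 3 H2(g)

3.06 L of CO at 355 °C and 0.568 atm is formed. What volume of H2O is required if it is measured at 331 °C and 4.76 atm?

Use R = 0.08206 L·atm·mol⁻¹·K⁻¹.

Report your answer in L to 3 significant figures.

n(CO) = PV/RT = (0.568 × 3.06) / (0.08206 × 628.15) = 0.03372 mol
n(H2O) = (1/1) × 0.03372 = 0.03372 mol
V = nRT/P = 0.03372 × 0.08206 × 604.15 / 4.76 = 0.3512 L

0.351 L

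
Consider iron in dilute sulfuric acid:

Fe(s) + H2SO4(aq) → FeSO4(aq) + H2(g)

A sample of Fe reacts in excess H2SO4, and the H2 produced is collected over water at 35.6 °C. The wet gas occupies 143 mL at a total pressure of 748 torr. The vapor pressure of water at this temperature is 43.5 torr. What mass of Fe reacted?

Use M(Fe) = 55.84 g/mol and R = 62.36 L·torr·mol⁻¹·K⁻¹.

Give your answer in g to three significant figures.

P(H2) = 748 − 43.5 = 704.5 torr
n(H2) = PV/RT = (704.5 × 0.1430) / (62.36 × 308.75) = 0.005232 mol
n(Fe) = (1/1) × 0.005232 = 0.005232 mol
m(Fe) = 0.005232 × 55.84 = 0.2922 g

0.292 g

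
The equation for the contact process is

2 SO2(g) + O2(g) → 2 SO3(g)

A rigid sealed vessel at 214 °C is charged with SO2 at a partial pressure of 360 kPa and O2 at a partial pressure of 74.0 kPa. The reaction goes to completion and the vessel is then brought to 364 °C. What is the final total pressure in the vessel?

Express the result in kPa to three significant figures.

With V and T fixed, P_i ∝ n_i, so the mole ratios apply directly to partial pressures at 214 °C.
P(O2) required for 360 kPa of SO2 = (1/2) × 360 = 180.0 kPa; available 74.0 kPa, so O2 is limiting.
P(SO2) remaining = 360 − (2/1) × 74.0 = 212.0 kPa
P(gaseous products) = (2)/1 × 74.0 = 148.0 kPa
P_total at 214 °C = 212.0 + 148.0 = 360.0 kPa
Scaling to 364 °C: P = 360.0 × 637.15/487.15 = 470.8 kPa

471 kPa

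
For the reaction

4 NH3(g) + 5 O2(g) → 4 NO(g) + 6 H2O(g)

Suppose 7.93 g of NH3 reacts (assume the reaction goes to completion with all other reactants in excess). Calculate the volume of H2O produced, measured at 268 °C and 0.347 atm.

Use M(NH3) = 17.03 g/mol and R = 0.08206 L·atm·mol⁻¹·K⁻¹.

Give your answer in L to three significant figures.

89.4 L

n(NH3) = 7.930 / 17.03 = 0.4656 mol
n(H2O) = (6/4) × 0.4656 = 0.6984 mol
V = nRT/P = 0.6984 × 0.08206 × 541.15 / 0.347 = 89.38 L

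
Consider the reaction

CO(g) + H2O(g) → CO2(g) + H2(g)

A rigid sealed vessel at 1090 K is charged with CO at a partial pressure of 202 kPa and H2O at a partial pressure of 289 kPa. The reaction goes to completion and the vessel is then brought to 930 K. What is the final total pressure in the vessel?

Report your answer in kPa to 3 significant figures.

Because the vessel is rigid and T is held at 1090 K, work the stoichiometry in partial pressures (P_i = n_iRT/V).
P(H2O) required for 202 kPa of CO = (1/1) × 202 = 202.0 kPa; available 289 kPa, so CO is limiting.
P(H2O) remaining = 289 − (1/1) × 202 = 87.00 kPa
P(gaseous products) = (1+1)/1 × 202 = 404.0 kPa
P_total at 1090 K = 87.00 + 404.0 = 491.0 kPa
Scaling to 930 K: P = 491.0 × 930/1090 = 418.9 kPa

419 kPa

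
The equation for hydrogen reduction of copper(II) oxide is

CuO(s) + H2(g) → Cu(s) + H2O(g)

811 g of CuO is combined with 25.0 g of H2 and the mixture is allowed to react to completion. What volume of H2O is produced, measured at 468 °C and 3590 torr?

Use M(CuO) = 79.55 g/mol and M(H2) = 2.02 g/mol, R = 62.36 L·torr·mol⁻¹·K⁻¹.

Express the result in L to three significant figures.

131 L

n(CuO) = 811 / 79.55 = 10.19 mol
n(H2) = 25.0 / 2.02 = 12.38 mol
For 10.19 mol CuO, stoichiometry requires (1/1) × 10.19 = 10.19 mol H2; 12.38 mol is available, so CuO is limiting.
n(H2O) = (1/1) × 10.19 = 10.19 mol
V(H2O) = nRT/P = 10.19 × 62.36 × 741.15 / 3590 = 131.2 L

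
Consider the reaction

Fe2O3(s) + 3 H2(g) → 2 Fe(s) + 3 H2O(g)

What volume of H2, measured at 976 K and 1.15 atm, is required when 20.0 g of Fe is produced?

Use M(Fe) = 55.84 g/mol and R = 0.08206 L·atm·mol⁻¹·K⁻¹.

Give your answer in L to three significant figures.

n(Fe) = 20.00 / 55.84 = 0.3582 mol
n(H2) = (3/2) × 0.3582 = 0.5373 mol
V = nRT/P = 0.5373 × 0.08206 × 976 / 1.15 = 37.42 L

37.4 L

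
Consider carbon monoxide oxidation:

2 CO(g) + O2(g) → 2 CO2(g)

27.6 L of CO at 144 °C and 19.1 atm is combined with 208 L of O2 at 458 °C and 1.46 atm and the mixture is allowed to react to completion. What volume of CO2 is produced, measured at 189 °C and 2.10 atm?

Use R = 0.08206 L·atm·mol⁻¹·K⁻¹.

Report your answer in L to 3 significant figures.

183 L

n(CO) = PV/RT = (19.1 × 27.6) / (0.08206 × 417.15) = 15.40 mol
n(O2) = PV/RT = (1.46 × 208) / (0.08206 × 731.15) = 5.061 mol
For 15.40 mol CO, stoichiometry requires (1/2) × 15.40 = 7.700 mol O2; 5.061 mol is available, so O2 is limiting.
n(CO2) = (2/1) × 5.061 = 10.12 mol
V(CO2) = nRT/P = 10.12 × 0.08206 × 462.15 / 2.10 = 182.8 L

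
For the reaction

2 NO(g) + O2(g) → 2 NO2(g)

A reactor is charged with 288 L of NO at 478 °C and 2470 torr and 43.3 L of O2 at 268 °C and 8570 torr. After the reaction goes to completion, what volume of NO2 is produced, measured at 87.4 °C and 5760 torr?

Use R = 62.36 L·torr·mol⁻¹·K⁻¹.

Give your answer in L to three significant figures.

n(NO) = PV/RT = (2470 × 288) / (62.36 × 751.15) = 15.19 mol
n(O2) = PV/RT = (8570 × 43.3) / (62.36 × 541.15) = 11.00 mol
For 15.19 mol NO, stoichiometry requires (1/2) × 15.19 = 7.595 mol O2; 11.00 mol is available, so NO is limiting.
n(NO2) = (2/2) × 15.19 = 15.19 mol
V(NO2) = nRT/P = 15.19 × 62.36 × 360.55 / 5760 = 59.29 L

59.3 L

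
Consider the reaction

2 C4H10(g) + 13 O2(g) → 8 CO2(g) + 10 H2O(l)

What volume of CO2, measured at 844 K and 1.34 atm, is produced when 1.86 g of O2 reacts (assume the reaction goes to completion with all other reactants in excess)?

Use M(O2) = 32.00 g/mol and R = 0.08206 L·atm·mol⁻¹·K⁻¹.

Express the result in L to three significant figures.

1.85 L

n(O2) = 1.860 / 32.00 = 0.05813 mol
n(CO2) = (8/13) × 0.05813 = 0.03577 mol
V = nRT/P = 0.03577 × 0.08206 × 844 / 1.34 = 1.849 L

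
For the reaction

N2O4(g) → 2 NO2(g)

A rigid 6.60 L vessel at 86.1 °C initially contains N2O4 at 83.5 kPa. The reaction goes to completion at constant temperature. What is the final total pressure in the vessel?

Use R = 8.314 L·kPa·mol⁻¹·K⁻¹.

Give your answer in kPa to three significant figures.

167 kPa

Since T and V are fixed, P_final/P_initial = n_final/n_initial = 2/1.
P_final = (2/1) × 83.5 = 167.0 kPa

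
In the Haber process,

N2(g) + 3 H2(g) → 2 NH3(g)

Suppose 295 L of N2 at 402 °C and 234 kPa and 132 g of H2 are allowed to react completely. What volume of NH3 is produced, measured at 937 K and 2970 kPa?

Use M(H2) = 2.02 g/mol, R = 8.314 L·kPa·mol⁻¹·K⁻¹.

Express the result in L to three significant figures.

64.5 L

n(N2) = PV/RT = (234 × 295) / (8.314 × 675.15) = 12.30 mol
n(H2) = 132 / 2.02 = 65.35 mol
For 12.30 mol N2, stoichiometry requires (3/1) × 12.30 = 36.90 mol H2; 65.35 mol is available, so N2 is limiting.
n(NH3) = (2/1) × 12.30 = 24.60 mol
V(NH3) = nRT/P = 24.60 × 8.314 × 937 / 2970 = 64.53 L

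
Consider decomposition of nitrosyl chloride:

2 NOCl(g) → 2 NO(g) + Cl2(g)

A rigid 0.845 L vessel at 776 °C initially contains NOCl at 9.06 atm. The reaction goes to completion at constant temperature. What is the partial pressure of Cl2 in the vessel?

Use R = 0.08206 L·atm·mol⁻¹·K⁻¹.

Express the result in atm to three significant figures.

n(NOCl)₀ = PV/RT = (9.06 × 0.845) / (0.08206 × 1049.15) = 0.08892 mol
n(Cl2) = (1/2) × 0.08892 = 0.04446 mol
P(Cl2) = nRT/V = 0.04446 × 0.08206 × 1049.15 / 0.845 = 4.530 atm

4.53 atm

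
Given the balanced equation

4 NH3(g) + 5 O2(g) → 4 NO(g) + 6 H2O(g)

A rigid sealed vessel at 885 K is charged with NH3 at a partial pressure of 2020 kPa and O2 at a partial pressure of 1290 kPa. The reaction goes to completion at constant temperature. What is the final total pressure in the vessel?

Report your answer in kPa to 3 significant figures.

3570 kPa

At constant V, partial pressures at 885 K are proportional to moles, so apply stoichiometry directly to pressures.
P(O2) required for 2020 kPa of NH3 = (5/4) × 2020 = 2525 kPa; available 1290 kPa, so O2 is limiting.
P(NH3) remaining = 2020 − (4/5) × 1290 = 988.0 kPa
P(gaseous products) = (4+6)/5 × 1290 = 2580 kPa
P_total at 885 K = 988.0 + 2580 = 3568 kPa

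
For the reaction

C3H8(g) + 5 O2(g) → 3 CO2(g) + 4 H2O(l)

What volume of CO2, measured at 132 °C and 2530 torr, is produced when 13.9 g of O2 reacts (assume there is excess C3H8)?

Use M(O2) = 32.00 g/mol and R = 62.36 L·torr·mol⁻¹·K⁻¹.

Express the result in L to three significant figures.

n(O2) = 13.90 / 32.00 = 0.4344 mol
n(CO2) = (3/5) × 0.4344 = 0.2606 mol
V = nRT/P = 0.2606 × 62.36 × 405.15 / 2530 = 2.602 L

2.60 L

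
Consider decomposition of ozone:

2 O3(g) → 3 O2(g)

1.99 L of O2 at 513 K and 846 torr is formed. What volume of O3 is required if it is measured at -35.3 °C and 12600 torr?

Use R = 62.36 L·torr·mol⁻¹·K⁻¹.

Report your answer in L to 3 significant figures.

0.0413 L

n(O2) = PV/RT = (846 × 1.99) / (62.36 × 513) = 0.05263 mol
n(O3) = (2/3) × 0.05263 = 0.03509 mol
V = nRT/P = 0.03509 × 62.36 × 237.85 / 12600 = 0.04131 L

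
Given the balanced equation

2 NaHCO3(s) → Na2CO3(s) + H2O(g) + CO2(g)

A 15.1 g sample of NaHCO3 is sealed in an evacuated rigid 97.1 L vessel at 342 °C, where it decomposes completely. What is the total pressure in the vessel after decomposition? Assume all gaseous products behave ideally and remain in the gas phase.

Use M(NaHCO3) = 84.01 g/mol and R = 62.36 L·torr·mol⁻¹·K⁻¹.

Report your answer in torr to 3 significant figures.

n(NaHCO3) = 15.1 / 84.01 = 0.1797 mol
n(gas produced) = (2/2) × 0.1797 = 0.1797 mol
P = nRT/V = 0.1797 × 62.36 × 615.15 / 97.1 = 70.99 torr

71.0 torr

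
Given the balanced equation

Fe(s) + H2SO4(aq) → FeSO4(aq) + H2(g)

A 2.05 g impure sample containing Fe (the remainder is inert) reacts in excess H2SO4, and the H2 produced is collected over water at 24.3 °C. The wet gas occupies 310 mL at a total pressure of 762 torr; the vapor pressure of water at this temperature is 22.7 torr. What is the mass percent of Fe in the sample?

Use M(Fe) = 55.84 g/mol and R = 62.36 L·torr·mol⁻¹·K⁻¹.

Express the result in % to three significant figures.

P(H2) = 762 − 22.7 = 739.3 torr
n(H2) = PV/RT = (739.3 × 0.3100) / (62.36 × 297.45) = 0.01236 mol
n(Fe) = (1/1) × 0.01236 = 0.01236 mol
m(Fe) = 0.01236 × 55.84 = 0.6902 g
%Fe = 0.6902 / 2.05 × 100 = 33.67%

33.7 %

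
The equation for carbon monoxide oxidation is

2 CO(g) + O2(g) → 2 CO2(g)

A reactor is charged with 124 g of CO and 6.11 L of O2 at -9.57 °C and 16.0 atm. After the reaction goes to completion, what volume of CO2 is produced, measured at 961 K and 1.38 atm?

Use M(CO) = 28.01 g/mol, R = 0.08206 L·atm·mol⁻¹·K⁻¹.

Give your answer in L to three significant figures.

n(CO) = 124 / 28.01 = 4.427 mol
n(O2) = PV/RT = (16.0 × 6.11) / (0.08206 × 263.58) = 4.520 mol
For 4.427 mol CO, stoichiometry requires (1/2) × 4.427 = 2.213 mol O2; 4.520 mol is available, so CO is limiting.
n(CO2) = (2/2) × 4.427 = 4.427 mol
V(CO2) = nRT/P = 4.427 × 0.08206 × 961 / 1.38 = 253.0 L

253 L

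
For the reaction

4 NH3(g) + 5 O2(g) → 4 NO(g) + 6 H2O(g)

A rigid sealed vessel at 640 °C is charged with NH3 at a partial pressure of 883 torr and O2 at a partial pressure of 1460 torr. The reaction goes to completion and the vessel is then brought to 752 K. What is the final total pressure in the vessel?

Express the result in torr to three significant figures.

2110 torr

With V and T fixed, P_i ∝ n_i, so the mole ratios apply directly to partial pressures at 640 °C.
P(O2) required for 883 torr of NH3 = (5/4) × 883 = 1104 torr; available 1460 torr, so NH3 is limiting.
P(O2) remaining = 1460 − (5/4) × 883 = 356.2 torr
P(gaseous products) = (4+6)/4 × 883 = 2208 torr
P_total at 640 °C = 356.2 + 2208 = 2564 torr
Scaling to 752 K: P = 2564 × 752/913.15 = 2112 torr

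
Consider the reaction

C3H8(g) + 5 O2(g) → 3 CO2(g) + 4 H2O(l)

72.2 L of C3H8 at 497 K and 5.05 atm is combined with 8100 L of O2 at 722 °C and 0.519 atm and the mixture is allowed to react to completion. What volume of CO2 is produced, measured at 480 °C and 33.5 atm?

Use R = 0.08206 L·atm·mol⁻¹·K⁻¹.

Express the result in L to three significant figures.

49.5 L

n(C3H8) = PV/RT = (5.05 × 72.2) / (0.08206 × 497) = 8.940 mol
n(O2) = PV/RT = (0.519 × 8100) / (0.08206 × 995.15) = 51.48 mol
For 8.940 mol C3H8, stoichiometry requires (5/1) × 8.940 = 44.70 mol O2; 51.48 mol is available, so C3H8 is limiting.
n(CO2) = (3/1) × 8.940 = 26.82 mol
V(CO2) = nRT/P = 26.82 × 0.08206 × 753.15 / 33.5 = 49.48 L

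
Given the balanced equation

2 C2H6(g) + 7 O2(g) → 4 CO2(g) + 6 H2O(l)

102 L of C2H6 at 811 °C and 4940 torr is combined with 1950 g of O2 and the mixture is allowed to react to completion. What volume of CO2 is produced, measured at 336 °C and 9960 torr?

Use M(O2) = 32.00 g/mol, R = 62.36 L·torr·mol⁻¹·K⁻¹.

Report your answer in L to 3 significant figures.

n(C2H6) = PV/RT = (4940 × 102) / (62.36 × 1084.15) = 7.453 mol
n(O2) = 1950 / 32.00 = 60.94 mol
For 7.453 mol C2H6, stoichiometry requires (7/2) × 7.453 = 26.09 mol O2; 60.94 mol is available, so C2H6 is limiting.
n(CO2) = (4/2) × 7.453 = 14.91 mol
V(CO2) = nRT/P = 14.91 × 62.36 × 609.15 / 9960 = 56.87 L

56.9 L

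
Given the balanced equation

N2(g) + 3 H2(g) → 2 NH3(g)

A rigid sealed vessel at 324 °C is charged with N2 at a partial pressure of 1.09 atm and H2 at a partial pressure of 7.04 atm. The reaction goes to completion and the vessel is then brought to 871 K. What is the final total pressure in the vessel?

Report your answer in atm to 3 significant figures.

At constant V, partial pressures at 324 °C are proportional to moles, so apply stoichiometry directly to pressures.
P(H2) required for 1.09 atm of N2 = (3/1) × 1.09 = 3.270 atm; available 7.04 atm, so N2 is limiting.
P(H2) remaining = 7.04 − (3/1) × 1.09 = 3.770 atm
P(gaseous products) = (2)/1 × 1.09 = 2.180 atm
P_total at 324 °C = 3.770 + 2.180 = 5.950 atm
Scaling to 871 K: P = 5.950 × 871/597.15 = 8.679 atm

8.68 atm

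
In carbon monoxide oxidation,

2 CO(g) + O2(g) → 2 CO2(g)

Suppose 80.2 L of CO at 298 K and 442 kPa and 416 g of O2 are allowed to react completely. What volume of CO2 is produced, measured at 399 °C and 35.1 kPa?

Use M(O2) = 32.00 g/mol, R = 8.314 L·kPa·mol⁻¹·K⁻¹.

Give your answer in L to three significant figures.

n(CO) = PV/RT = (442 × 80.2) / (8.314 × 298) = 14.31 mol
n(O2) = 416 / 32.00 = 13.00 mol
For 14.31 mol CO, stoichiometry requires (1/2) × 14.31 = 7.155 mol O2; 13.00 mol is available, so CO is limiting.
n(CO2) = (2/2) × 14.31 = 14.31 mol
V(CO2) = nRT/P = 14.31 × 8.314 × 672.15 / 35.1 = 2278 L

2280 L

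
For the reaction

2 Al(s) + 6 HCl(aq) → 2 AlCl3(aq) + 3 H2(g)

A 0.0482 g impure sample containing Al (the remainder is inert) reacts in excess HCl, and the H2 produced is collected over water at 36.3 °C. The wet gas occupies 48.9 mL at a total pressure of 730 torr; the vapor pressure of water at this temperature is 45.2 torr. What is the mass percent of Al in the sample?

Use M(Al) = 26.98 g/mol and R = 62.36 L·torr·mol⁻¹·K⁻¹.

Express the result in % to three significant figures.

P(H2) = 730 − 45.2 = 684.8 torr
n(H2) = PV/RT = (684.8 × 0.04890) / (62.36 × 309.45) = 0.001735 mol
n(Al) = (2/3) × 0.001735 = 0.001157 mol
m(Al) = 0.001157 × 26.98 = 0.03122 g
%Al = 0.03122 / 0.0482 × 100 = 64.77%

64.8 %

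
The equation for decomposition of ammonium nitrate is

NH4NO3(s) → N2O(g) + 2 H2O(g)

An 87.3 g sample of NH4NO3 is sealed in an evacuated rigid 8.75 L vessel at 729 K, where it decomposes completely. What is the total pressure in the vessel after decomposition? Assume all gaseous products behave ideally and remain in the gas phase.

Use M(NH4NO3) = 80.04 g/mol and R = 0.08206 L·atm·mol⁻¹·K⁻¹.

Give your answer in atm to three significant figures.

22.4 atm

n(NH4NO3) = 87.3 / 80.04 = 1.091 mol
n(gas produced) = (3/1) × 1.091 = 3.273 mol
P = nRT/V = 3.273 × 0.08206 × 729 / 8.75 = 22.38 atm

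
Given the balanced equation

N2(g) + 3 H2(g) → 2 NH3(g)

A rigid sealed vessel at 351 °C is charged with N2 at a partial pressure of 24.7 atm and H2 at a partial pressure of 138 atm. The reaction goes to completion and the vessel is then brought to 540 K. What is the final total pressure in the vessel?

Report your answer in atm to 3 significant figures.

98.0 atm

Because the vessel is rigid and T is held at 351 °C, work the stoichiometry in partial pressures (P_i = n_iRT/V).
P(H2) required for 24.7 atm of N2 = (3/1) × 24.7 = 74.10 atm; available 138 atm, so N2 is limiting.
P(H2) remaining = 138 − (3/1) × 24.7 = 63.90 atm
P(gaseous products) = (2)/1 × 24.7 = 49.40 atm
P_total at 351 °C = 63.90 + 49.40 = 113.3 atm
Scaling to 540 K: P = 113.3 × 540/624.15 = 98.02 atm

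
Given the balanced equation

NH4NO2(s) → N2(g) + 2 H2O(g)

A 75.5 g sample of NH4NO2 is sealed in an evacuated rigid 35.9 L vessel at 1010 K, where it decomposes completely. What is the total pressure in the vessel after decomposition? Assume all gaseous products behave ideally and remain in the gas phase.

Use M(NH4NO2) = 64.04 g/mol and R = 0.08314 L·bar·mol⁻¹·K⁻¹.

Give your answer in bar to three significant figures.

8.27 bar

n(NH4NO2) = 75.5 / 64.04 = 1.179 mol
n(gas produced) = (3/1) × 1.179 = 3.537 mol
P = nRT/V = 3.537 × 0.08314 × 1010 / 35.9 = 8.273 bar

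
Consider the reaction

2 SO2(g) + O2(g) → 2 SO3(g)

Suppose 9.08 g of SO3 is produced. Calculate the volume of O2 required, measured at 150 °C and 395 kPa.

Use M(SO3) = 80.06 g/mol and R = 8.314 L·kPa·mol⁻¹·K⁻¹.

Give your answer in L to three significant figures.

n(SO3) = 9.080 / 80.06 = 0.1134 mol
n(O2) = (1/2) × 0.1134 = 0.05670 mol
V = nRT/P = 0.05670 × 8.314 × 423.15 / 395 = 0.5050 L

0.505 L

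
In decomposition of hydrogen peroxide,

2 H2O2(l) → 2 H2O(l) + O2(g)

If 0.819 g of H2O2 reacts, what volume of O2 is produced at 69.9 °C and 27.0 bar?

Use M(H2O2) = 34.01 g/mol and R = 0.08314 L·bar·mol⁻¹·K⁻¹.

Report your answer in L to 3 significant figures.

n(H2O2) = 0.8190 / 34.01 = 0.02408 mol
n(O2) = (1/2) × 0.02408 = 0.01204 mol
V = nRT/P = 0.01204 × 0.08314 × 343.05 / 27.0 = 0.01272 L

0.0127 L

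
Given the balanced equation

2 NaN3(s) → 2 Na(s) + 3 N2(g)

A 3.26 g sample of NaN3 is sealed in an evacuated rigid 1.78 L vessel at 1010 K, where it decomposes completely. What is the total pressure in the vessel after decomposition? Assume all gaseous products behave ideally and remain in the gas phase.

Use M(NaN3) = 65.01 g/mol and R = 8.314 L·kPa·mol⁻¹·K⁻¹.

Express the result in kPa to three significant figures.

355 kPa

n(NaN3) = 3.26 / 65.01 = 0.05015 mol
n(gas produced) = (3/2) × 0.05015 = 0.07523 mol
P = nRT/V = 0.07523 × 8.314 × 1010 / 1.78 = 354.9 kPa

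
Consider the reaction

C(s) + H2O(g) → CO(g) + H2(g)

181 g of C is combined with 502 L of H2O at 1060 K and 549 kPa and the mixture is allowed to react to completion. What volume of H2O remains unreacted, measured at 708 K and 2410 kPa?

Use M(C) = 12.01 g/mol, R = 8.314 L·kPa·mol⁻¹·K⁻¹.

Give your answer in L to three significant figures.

39.6 L

n(C) = 181 / 12.01 = 15.07 mol
n(H2O) = PV/RT = (549 × 502) / (8.314 × 1060) = 31.27 mol
For 15.07 mol C, stoichiometry requires (1/1) × 15.07 = 15.07 mol H2O; 31.27 mol is available, so C is limiting.
n(H2O) consumed = (1/1) × 15.07 = 15.07 mol; remaining = 31.27 − 15.07 = 16.20 mol
V(H2O) = nRT/P = 16.20 × 8.314 × 708 / 2410 = 39.57 L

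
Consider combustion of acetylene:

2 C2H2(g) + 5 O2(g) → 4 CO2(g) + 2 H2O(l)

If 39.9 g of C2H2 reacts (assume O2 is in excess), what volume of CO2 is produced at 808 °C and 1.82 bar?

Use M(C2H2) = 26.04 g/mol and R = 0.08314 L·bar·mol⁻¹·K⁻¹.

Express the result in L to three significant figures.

151 L

n(C2H2) = 39.90 / 26.04 = 1.532 mol
n(CO2) = (4/2) × 1.532 = 3.064 mol
V = nRT/P = 3.064 × 0.08314 × 1081.15 / 1.82 = 151.3 L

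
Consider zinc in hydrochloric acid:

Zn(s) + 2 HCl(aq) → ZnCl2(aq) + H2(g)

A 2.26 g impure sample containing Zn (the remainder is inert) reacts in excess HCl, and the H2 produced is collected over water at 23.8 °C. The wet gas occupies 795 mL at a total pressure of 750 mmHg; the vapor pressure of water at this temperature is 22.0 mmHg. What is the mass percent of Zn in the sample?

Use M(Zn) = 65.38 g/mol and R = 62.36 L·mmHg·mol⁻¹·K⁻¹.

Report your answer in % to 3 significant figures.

90.4 %

P(H2) = 750 − 22.0 = 728.0 mmHg
n(H2) = PV/RT = (728.0 × 0.7950) / (62.36 × 296.95) = 0.03125 mol
n(Zn) = (1/1) × 0.03125 = 0.03125 mol
m(Zn) = 0.03125 × 65.38 = 2.043 g
%Zn = 2.043 / 2.26 × 100 = 90.40%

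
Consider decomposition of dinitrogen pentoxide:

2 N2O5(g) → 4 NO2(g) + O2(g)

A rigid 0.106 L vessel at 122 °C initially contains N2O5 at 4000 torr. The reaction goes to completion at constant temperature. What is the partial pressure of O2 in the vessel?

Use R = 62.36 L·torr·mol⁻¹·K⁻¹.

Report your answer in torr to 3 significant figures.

2000 torr

n(N2O5)₀ = PV/RT = (4000 × 0.106) / (62.36 × 395.15) = 0.01721 mol
n(O2) = (1/2) × 0.01721 = 0.008605 mol
P(O2) = nRT/V = 0.008605 × 62.36 × 395.15 / 0.106 = 2000 torr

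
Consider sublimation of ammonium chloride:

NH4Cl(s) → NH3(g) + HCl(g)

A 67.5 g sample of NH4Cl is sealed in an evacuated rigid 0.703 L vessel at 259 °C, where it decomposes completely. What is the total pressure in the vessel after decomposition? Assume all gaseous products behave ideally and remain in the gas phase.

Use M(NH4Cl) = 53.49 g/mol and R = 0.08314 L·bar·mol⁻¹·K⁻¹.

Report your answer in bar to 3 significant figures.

n(NH4Cl) = 67.5 / 53.49 = 1.262 mol
n(gas produced) = (2/1) × 1.262 = 2.524 mol
P = nRT/V = 2.524 × 0.08314 × 532.15 / 0.703 = 158.8 bar

159 bar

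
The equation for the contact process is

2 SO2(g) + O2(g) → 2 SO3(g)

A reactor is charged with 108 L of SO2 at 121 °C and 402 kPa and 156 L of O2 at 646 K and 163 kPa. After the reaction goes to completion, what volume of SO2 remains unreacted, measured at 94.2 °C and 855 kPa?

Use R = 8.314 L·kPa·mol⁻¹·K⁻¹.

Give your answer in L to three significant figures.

n(SO2) = PV/RT = (402 × 108) / (8.314 × 394.15) = 13.25 mol
n(O2) = PV/RT = (163 × 156) / (8.314 × 646) = 4.734 mol
For 13.25 mol SO2, stoichiometry requires (1/2) × 13.25 = 6.625 mol O2; 4.734 mol is available, so O2 is limiting.
n(SO2) consumed = (2/1) × 4.734 = 9.468 mol; remaining = 13.25 − 9.468 = 3.782 mol
V(SO2) = nRT/P = 3.782 × 8.314 × 367.35 / 855 = 13.51 L

13.5 L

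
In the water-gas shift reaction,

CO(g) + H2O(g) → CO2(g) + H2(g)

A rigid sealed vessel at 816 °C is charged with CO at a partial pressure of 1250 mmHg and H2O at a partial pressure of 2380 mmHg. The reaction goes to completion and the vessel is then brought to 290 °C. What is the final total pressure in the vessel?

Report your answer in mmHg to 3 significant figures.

1880 mmHg

At constant V, partial pressures at 816 °C are proportional to moles, so apply stoichiometry directly to pressures.
P(H2O) required for 1250 mmHg of CO = (1/1) × 1250 = 1250 mmHg; available 2380 mmHg, so CO is limiting.
P(H2O) remaining = 2380 − (1/1) × 1250 = 1130 mmHg
P(gaseous products) = (1+1)/1 × 1250 = 2500 mmHg
P_total at 816 °C = 1130 + 2500 = 3630 mmHg
Scaling to 290 °C: P = 3630 × 563.15/1089.15 = 1877 mmHg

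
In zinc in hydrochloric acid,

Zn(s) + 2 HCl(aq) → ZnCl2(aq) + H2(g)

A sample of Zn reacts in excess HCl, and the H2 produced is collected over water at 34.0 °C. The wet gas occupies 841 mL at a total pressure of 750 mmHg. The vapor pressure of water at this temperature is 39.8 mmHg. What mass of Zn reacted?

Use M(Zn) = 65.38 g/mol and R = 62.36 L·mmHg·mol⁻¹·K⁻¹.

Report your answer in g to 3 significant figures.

2.04 g

P(H2) = 750 − 39.8 = 710.2 mmHg
n(H2) = PV/RT = (710.2 × 0.8410) / (62.36 × 307.15) = 0.03118 mol
n(Zn) = (1/1) × 0.03118 = 0.03118 mol
m(Zn) = 0.03118 × 65.38 = 2.039 g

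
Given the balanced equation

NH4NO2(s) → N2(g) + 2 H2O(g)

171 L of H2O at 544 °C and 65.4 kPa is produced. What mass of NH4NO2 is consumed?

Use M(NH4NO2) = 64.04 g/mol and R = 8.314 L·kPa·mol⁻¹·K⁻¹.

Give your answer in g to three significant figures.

n(H2O) = PV/RT = (65.4 × 171) / (8.314 × 817.15) = 1.646 mol
n(NH4NO2) = (1/2) × 1.646 = 0.8230 mol
m(NH4NO2) = 0.8230 × 64.04 = 52.70 g

52.7 g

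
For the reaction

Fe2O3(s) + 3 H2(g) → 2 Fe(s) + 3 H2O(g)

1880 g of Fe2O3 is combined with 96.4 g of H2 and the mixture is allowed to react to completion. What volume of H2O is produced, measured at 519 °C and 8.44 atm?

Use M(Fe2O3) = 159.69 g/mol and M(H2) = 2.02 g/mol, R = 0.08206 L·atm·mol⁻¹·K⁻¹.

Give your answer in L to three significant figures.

n(Fe2O3) = 1880 / 159.69 = 11.77 mol
n(H2) = 96.4 / 2.02 = 47.72 mol
For 11.77 mol Fe2O3, stoichiometry requires (3/1) × 11.77 = 35.31 mol H2; 47.72 mol is available, so Fe2O3 is limiting.
n(H2O) = (3/1) × 11.77 = 35.31 mol
V(H2O) = nRT/P = 35.31 × 0.08206 × 792.15 / 8.44 = 272.0 L

272 L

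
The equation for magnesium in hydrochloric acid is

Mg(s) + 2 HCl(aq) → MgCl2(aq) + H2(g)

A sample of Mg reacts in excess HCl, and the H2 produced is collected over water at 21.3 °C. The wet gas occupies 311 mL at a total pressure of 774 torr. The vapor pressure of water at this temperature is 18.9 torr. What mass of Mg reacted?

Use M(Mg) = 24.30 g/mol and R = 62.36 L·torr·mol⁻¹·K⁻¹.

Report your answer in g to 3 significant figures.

0.311 g

P(H2) = 774 − 18.9 = 755.1 torr
n(H2) = PV/RT = (755.1 × 0.3110) / (62.36 × 294.45) = 0.01279 mol
n(Mg) = (1/1) × 0.01279 = 0.01279 mol
m(Mg) = 0.01279 × 24.30 = 0.3108 g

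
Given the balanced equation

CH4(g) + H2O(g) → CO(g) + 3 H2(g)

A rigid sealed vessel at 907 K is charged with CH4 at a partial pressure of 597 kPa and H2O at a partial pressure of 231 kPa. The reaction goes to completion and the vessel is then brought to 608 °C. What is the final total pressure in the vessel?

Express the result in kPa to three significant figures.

With V and T fixed, P_i ∝ n_i, so the mole ratios apply directly to partial pressures at 907 K.
P(H2O) required for 597 kPa of CH4 = (1/1) × 597 = 597.0 kPa; available 231 kPa, so H2O is limiting.
P(CH4) remaining = 597 − (1/1) × 231 = 366.0 kPa
P(gaseous products) = (1+3)/1 × 231 = 924.0 kPa
P_total at 907 K = 366.0 + 924.0 = 1290 kPa
Scaling to 608 °C: P = 1290 × 881.15/907 = 1253 kPa

1250 kPa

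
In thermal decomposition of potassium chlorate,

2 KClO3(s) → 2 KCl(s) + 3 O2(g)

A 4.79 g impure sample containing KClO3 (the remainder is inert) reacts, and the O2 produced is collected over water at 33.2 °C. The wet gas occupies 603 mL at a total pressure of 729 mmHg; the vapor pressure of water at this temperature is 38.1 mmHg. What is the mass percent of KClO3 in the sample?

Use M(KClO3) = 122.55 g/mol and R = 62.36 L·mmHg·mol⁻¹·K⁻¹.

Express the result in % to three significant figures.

37.2 %

P(O2) = 729 − 38.1 = 690.9 mmHg
n(O2) = PV/RT = (690.9 × 0.6030) / (62.36 × 306.35) = 0.02181 mol
n(KClO3) = (2/3) × 0.02181 = 0.01454 mol
m(KClO3) = 0.01454 × 122.55 = 1.782 g
%KClO3 = 1.782 / 4.79 × 100 = 37.20%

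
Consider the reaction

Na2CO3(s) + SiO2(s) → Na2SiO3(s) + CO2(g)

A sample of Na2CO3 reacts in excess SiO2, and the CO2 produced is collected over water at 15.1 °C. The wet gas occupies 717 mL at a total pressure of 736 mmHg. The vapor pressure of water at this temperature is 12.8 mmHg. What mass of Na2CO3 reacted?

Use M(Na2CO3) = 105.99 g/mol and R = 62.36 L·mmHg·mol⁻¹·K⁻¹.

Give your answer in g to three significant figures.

P(CO2) = 736 − 12.8 = 723.2 mmHg
n(CO2) = PV/RT = (723.2 × 0.7170) / (62.36 × 288.25) = 0.02885 mol
n(Na2CO3) = (1/1) × 0.02885 = 0.02885 mol
m(Na2CO3) = 0.02885 × 105.99 = 3.058 g

3.06 g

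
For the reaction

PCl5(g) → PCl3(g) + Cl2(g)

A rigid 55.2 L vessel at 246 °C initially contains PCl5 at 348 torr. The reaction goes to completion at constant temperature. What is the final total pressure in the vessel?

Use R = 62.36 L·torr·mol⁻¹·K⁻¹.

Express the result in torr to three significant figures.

696 torr

At constant T and V, P ∝ n(gas): 1 mol gas → 2 mol gas.
P_final = (2/1) × 348 = 696.0 torr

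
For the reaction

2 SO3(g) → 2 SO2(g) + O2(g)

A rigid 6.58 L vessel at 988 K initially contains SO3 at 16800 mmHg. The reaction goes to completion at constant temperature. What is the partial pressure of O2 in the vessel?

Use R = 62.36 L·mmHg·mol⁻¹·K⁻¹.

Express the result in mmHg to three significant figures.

n(SO3)₀ = PV/RT = (16800 × 6.58) / (62.36 × 988) = 1.794 mol
n(O2) = (1/2) × 1.794 = 0.8970 mol
P(O2) = nRT/V = 0.8970 × 62.36 × 988 / 6.58 = 8399 mmHg

8400 mmHg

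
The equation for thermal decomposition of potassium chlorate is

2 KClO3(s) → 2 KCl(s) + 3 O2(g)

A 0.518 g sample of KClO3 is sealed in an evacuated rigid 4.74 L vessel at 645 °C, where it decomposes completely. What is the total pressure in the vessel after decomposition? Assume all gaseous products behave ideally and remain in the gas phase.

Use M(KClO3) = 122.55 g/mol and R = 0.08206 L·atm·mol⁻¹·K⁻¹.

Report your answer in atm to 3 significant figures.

0.101 atm

n(KClO3) = 0.518 / 122.55 = 0.004227 mol
n(gas produced) = (3/2) × 0.004227 = 0.006340 mol
P = nRT/V = 0.006340 × 0.08206 × 918.15 / 4.74 = 0.1008 atm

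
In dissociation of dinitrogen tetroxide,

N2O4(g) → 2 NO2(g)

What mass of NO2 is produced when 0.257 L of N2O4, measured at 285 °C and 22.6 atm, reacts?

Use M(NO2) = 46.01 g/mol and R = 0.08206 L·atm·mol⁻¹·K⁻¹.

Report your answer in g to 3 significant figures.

11.7 g

n(N2O4) = PV/RT = (22.6 × 0.257) / (0.08206 × 558.15) = 0.1268 mol
n(NO2) = (2/1) × 0.1268 = 0.2536 mol
m(NO2) = 0.2536 × 46.01 = 11.67 g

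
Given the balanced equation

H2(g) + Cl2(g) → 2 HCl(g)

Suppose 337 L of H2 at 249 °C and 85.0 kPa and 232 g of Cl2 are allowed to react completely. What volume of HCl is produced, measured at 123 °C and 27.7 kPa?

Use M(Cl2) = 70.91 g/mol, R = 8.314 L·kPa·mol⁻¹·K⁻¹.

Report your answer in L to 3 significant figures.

778 L

n(H2) = PV/RT = (85.0 × 337) / (8.314 × 522.15) = 6.598 mol
n(Cl2) = 232 / 70.91 = 3.272 mol
For 6.598 mol H2, stoichiometry requires (1/1) × 6.598 = 6.598 mol Cl2; 3.272 mol is available, so Cl2 is limiting.
n(HCl) = (2/1) × 3.272 = 6.544 mol
V(HCl) = nRT/P = 6.544 × 8.314 × 396.15 / 27.7 = 778.1 L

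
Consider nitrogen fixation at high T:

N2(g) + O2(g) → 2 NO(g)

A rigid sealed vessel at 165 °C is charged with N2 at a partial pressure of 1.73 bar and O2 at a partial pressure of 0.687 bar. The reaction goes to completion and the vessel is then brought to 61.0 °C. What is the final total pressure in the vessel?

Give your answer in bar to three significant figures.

Because the vessel is rigid and T is held at 165 °C, work the stoichiometry in partial pressures (P_i = n_iRT/V).
P(O2) required for 1.73 bar of N2 = (1/1) × 1.73 = 1.730 bar; available 0.687 bar, so O2 is limiting.
P(N2) remaining = 1.73 − (1/1) × 0.687 = 1.043 bar
P(gaseous products) = (2)/1 × 0.687 = 1.374 bar
P_total at 165 °C = 1.043 + 1.374 = 2.417 bar
Scaling to 61.0 °C: P = 2.417 × 334.15/438.15 = 1.843 bar

1.84 bar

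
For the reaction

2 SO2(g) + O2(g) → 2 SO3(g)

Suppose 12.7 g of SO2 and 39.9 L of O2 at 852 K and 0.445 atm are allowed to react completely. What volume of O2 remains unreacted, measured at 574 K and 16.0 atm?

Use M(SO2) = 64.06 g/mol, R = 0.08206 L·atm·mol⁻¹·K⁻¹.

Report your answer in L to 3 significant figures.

n(SO2) = 12.7 / 64.06 = 0.1983 mol
n(O2) = PV/RT = (0.445 × 39.9) / (0.08206 × 852) = 0.2540 mol
For 0.1983 mol SO2, stoichiometry requires (1/2) × 0.1983 = 0.09915 mol O2; 0.2540 mol is available, so SO2 is limiting.
n(O2) consumed = (1/2) × 0.1983 = 0.09915 mol; remaining = 0.2540 − 0.09915 = 0.1548 mol
V(O2) = nRT/P = 0.1548 × 0.08206 × 574 / 16.0 = 0.4557 L

0.456 L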